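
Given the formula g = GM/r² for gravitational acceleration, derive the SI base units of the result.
Units of each symbol in g = GM/r²:
  G (gravitational constant): m³/(kg·s²)
  M (mass): kg
  r (distance): m  → to the power 2 in the denominator, contributes 1/m²

Multiplying the contributions: [m³/(kg·s²)] · [kg] · [1/m²]
Adding exponents of each base unit: m: 1, s: -2
SI base units of gravitational acceleration: m/s²

Answer: m/s²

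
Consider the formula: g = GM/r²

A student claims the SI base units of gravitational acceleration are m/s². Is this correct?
Units of each symbol in g = GM/r²:
  G (gravitational constant): m³/(kg·s²)
  M (mass): kg
  r (distance): m  → to the power 2 in the denominator, contributes 1/m²

Multiplying the contributions: [m³/(kg·s²)] · [kg] · [1/m²]
Adding exponents of each base unit: m: 1, s: -2
SI base units of gravitational acceleration: m/s²

The claimed units m/s² match the derived units, so the claim is correct.

Answer: Yes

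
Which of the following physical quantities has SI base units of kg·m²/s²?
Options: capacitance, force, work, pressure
Checking the SI base units of each option:
  capacitance (C = Q/V): s⁴·A²/(kg·m²)  ✗
  force (F = ma): kg·m/s²  ✗
  work (W = Fd): kg·m²/s²  ✓ matches
  pressure (P = F/A): kg/(m·s²)  ✗

Only work has units kg·m²/s².

Answer: work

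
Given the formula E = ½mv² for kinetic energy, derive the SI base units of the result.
Units of each symbol in E = ½mv²:
  m (mass): kg
  v (speed): m/s  → to the power 2, contributes m²/s²
  The factor ½ is dimensionless.

Multiplying the contributions: [kg] · [m²/s²]
Adding exponents of each base unit: kg: 1, m: 2, s: -2
SI base units of kinetic energy: kg·m²/s²

Answer: kg·m²/s²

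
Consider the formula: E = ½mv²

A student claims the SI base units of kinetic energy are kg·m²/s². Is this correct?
Units of each symbol in E = ½mv²:
  m (mass): kg
  v (speed): m/s  → to the power 2, contributes m²/s²
  The factor ½ is dimensionless.

Multiplying the contributions: [kg] · [m²/s²]
Adding exponents of each base unit: kg: 1, m: 2, s: -2
SI base units of kinetic energy: kg·m²/s²

The claimed units kg·m²/s² match the derived units, so the claim is correct.

Answer: Yes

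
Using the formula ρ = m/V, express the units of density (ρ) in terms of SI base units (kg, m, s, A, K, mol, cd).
Units of each symbol in ρ = m/V:
  m (mass): kg
  V (volume): m³  → in the denominator, contributes 1/m³

Multiplying the contributions: [kg] · [1/m³]
Adding exponents of each base unit: kg: 1, m: -3
SI base units of density: kg/m³

Answer: kg/m³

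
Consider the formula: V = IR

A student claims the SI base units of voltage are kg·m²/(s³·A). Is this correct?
Units of each symbol in V = IR:
  I (current): A
  R (resistance, in ohms): kg·m²/(s³·A²)

Multiplying the contributions: [A] · [kg·m²/(s³·A²)]
Adding exponents of each base unit: kg: 1, m: 2, s: -3, A: -1
SI base units of voltage: kg·m²/(s³·A)

The claimed units kg·m²/(s³·A) match the derived units, so the claim is correct.

Answer: Yes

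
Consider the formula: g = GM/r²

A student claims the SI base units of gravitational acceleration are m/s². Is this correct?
Units of each symbol in g = GM/r²:
  G (gravitational constant): m³/(kg·s²)
  M (mass): kg
  r (distance): m  → to the power 2 in the denominator, contributes 1/m²

Multiplying the contributions: [m³/(kg·s²)] · [kg] · [1/m²]
Adding exponents of each base unit: m: 1, s: -2
SI base units of gravitational acceleration: m/s²

The claimed units m/s² match the derived units, so the claim is correct.

Answer: Yes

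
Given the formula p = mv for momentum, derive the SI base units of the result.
Units of each symbol in p = mv:
  m (mass): kg
  v (velocity): m/s

Multiplying the contributions: [kg] · [m/s]
Adding exponents of each base unit: kg: 1, m: 1, s: -1
SI base units of momentum: kg·m/s

Answer: kg·m/s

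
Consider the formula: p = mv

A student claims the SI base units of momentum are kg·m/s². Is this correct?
Units of each symbol in p = mv:
  m (mass): kg
  v (velocity): m/s

Multiplying the contributions: [kg] · [m/s]
Adding exponents of each base unit: kg: 1, m: 1, s: -1
SI base units of momentum: kg·m/s

The claimed units kg·m/s² (exponents kg: 1, m: 1, s: -2) do not match the derived units kg·m/s (exponents kg: 1, m: 1, s: -1), so the claim is incorrect.

Answer: No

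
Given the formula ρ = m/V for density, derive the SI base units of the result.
Units of each symbol in ρ = m/V:
  m (mass): kg
  V (volume): m³  → in the denominator, contributes 1/m³

Multiplying the contributions: [kg] · [1/m³]
Adding exponents of each base unit: kg: 1, m: -3
SI base units of density: kg/m³

Answer: kg/m³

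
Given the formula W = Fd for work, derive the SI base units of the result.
Units of each symbol in W = Fd:
  F (force): kg·m/s²
  d (displacement): m

Multiplying the contributions: [kg·m/s²] · [m]
Adding exponents of each base unit: kg: 1, m: 2, s: -2
SI base units of work: kg·m²/s²

Answer: kg·m²/s²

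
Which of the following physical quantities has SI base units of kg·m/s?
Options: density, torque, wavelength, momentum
Checking the SI base units of each option:
  density (ρ = m/V): kg/m³  ✗
  torque (τ = Fr): kg·m²/s²  ✗
  wavelength (λ = v/f): m  ✗
  momentum (p = mv): kg·m/s  ✓ matches

Only momentum has units kg·m/s.

Answer: momentum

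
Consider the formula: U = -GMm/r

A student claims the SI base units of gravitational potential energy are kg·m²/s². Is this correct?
Units of each symbol in U = -GMm/r:
  G (gravitational constant): m³/(kg·s²)
  M (mass): kg
  m (mass): kg
  r (distance): m  → in the denominator, contributes 1/m
  The minus sign does not affect the units.

Multiplying the contributions: [m³/(kg·s²)] · [kg] · [kg] · [1/m]
Adding exponents of each base unit: kg: 1, m: 2, s: -2
SI base units of gravitational potential energy: kg·m²/s²

The claimed units kg·m²/s² match the derived units, so the claim is correct.

Answer: Yes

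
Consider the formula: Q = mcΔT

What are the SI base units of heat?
Units of each symbol in Q = mcΔT:
  m (mass): kg
  c (specific heat capacity, in J/(kg·K)): m²/(s²·K)
  ΔT (temperature change): K

Multiplying the contributions: [kg] · [m²/(s²·K)] · [K]
Adding exponents of each base unit: kg: 1, m: 2, s: -2
SI base units of heat: kg·m²/s²

Answer: kg·m²/s²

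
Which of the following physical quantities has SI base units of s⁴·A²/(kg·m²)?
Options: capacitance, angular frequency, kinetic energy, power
Checking the SI base units of each option:
  capacitance (C = Q/V): s⁴·A²/(kg·m²)  ✓ matches
  angular frequency (ω = 2πf): 1/s  ✗
  kinetic energy (E = ½mv²): kg·m²/s²  ✗
  power (P = W/t): kg·m²/s³  ✗

Only capacitance has units s⁴·A²/(kg·m²).

Answer: capacitance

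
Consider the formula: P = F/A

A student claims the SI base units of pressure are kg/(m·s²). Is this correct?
Units of each symbol in P = F/A:
  F (force): kg·m/s²
  A (area): m²  → in the denominator, contributes 1/m²

Multiplying the contributions: [kg·m/s²] · [1/m²]
Adding exponents of each base unit: kg: 1, m: -1, s: -2
SI base units of pressure: kg/(m·s²)

The claimed units kg/(m·s²) match the derived units, so the claim is correct.

Answer: Yes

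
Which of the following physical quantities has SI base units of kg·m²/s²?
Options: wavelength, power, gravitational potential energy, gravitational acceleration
Checking the SI base units of each option:
  wavelength (λ = v/f): m  ✗
  power (P = W/t): kg·m²/s³  ✗
  gravitational potential energy (U = -GMm/r): kg·m²/s²  ✓ matches
  gravitational acceleration (g = GM/r²): m/s²  ✗

Only gravitational potential energy has units kg·m²/s².

Answer: gravitational potential energy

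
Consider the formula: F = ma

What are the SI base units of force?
Units of each symbol in F = ma:
  m (mass): kg
  a (acceleration): m/s²

Multiplying the contributions: [kg] · [m/s²]
Adding exponents of each base unit: kg: 1, m: 1, s: -2
SI base units of force: kg·m/s²

Answer: kg·m/s²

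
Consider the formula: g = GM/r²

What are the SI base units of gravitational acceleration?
Units of each symbol in g = GM/r²:
  G (gravitational constant): m³/(kg·s²)
  M (mass): kg
  r (distance): m  → to the power 2 in the denominator, contributes 1/m²

Multiplying the contributions: [m³/(kg·s²)] · [kg] · [1/m²]
Adding exponents of each base unit: m: 1, s: -2
SI base units of gravitational acceleration: m/s²

Answer: m/s²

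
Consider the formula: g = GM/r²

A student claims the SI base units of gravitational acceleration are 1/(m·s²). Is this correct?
Units of each symbol in g = GM/r²:
  G (gravitational constant): m³/(kg·s²)
  M (mass): kg
  r (distance): m  → to the power 2 in the denominator, contributes 1/m²

Multiplying the contributions: [m³/(kg·s²)] · [kg] · [1/m²]
Adding exponents of each base unit: m: 1, s: -2
SI base units of gravitational acceleration: m/s²

The claimed units 1/(m·s²) (exponents m: -1, s: -2) do not match the derived units m/s² (exponents m: 1, s: -2), so the claim is incorrect.

Answer: No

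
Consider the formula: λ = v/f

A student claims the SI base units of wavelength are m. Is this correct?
Units of each symbol in λ = v/f:
  v (wave speed): m/s
  f (frequency): 1/s  → in the denominator, contributes s

Multiplying the contributions: [m/s] · [s]
Adding exponents of each base unit: m: 1
SI base units of wavelength: m

The claimed units m match the derived units, so the claim is correct.

Answer: Yes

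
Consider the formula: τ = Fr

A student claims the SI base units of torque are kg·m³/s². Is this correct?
Units of each symbol in τ = Fr:
  F (force): kg·m/s²
  r (lever arm): m

Multiplying the contributions: [kg·m/s²] · [m]
Adding exponents of each base unit: kg: 1, m: 2, s: -2
SI base units of torque: kg·m²/s²

The claimed units kg·m³/s² (exponents kg: 1, m: 3, s: -2) do not match the derived units kg·m²/s² (exponents kg: 1, m: 2, s: -2), so the claim is incorrect.

Answer: No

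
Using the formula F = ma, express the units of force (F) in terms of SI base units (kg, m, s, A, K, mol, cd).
Units of each symbol in F = ma:
  m (mass): kg
  a (acceleration): m/s²

Multiplying the contributions: [kg] · [m/s²]
Adding exponents of each base unit: kg: 1, m: 1, s: -2
SI base units of force: kg·m/s²

Answer: kg·m/s²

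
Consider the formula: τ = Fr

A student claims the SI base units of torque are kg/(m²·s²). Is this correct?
Units of each symbol in τ = Fr:
  F (force): kg·m/s²
  r (lever arm): m

Multiplying the contributions: [kg·m/s²] · [m]
Adding exponents of each base unit: kg: 1, m: 2, s: -2
SI base units of torque: kg·m²/s²

The claimed units kg/(m²·s²) (exponents kg: 1, m: -2, s: -2) do not match the derived units kg·m²/s² (exponents kg: 1, m: 2, s: -2), so the claim is incorrect.

Answer: No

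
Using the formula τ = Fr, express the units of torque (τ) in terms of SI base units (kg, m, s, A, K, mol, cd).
Units of each symbol in τ = Fr:
  F (force): kg·m/s²
  r (lever arm): m

Multiplying the contributions: [kg·m/s²] · [m]
Adding exponents of each base unit: kg: 1, m: 2, s: -2
SI base units of torque: kg·m²/s²

Answer: kg·m²/s²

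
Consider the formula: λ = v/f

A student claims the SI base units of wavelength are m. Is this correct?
Units of each symbol in λ = v/f:
  v (wave speed): m/s
  f (frequency): 1/s  → in the denominator, contributes s

Multiplying the contributions: [m/s] · [s]
Adding exponents of each base unit: m: 1
SI base units of wavelength: m

The claimed units m match the derived units, so the claim is correct.

Answer: Yes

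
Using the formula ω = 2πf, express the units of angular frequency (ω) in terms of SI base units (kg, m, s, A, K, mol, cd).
Units of each symbol in ω = 2πf:
  f (frequency): 1/s
  The factor 2π is dimensionless.

Multiplying the contributions: [1/s]
Adding exponents of each base unit: s: -1
SI base units of angular frequency: 1/s

Answer: 1/s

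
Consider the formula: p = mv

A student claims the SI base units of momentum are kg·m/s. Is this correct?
Units of each symbol in p = mv:
  m (mass): kg
  v (velocity): m/s

Multiplying the contributions: [kg] · [m/s]
Adding exponents of each base unit: kg: 1, m: 1, s: -1
SI base units of momentum: kg·m/s

The claimed units kg·m/s match the derived units, so the claim is correct.

Answer: Yes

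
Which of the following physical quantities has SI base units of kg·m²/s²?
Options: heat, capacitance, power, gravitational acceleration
Checking the SI base units of each option:
  heat (Q = mcΔT): kg·m²/s²  ✓ matches
  capacitance (C = Q/V): s⁴·A²/(kg·m²)  ✗
  power (P = W/t): kg·m²/s³  ✗
  gravitational acceleration (g = GM/r²): m/s²  ✗

Only heat has units kg·m²/s².

Answer: heat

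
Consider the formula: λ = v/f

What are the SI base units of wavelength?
Units of each symbol in λ = v/f:
  v (wave speed): m/s
  f (frequency): 1/s  → in the denominator, contributes s

Multiplying the contributions: [m/s] · [s]
Adding exponents of each base unit: m: 1
SI base units of wavelength: m

Answer: m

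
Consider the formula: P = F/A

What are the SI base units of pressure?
Units of each symbol in P = F/A:
  F (force): kg·m/s²
  A (area): m²  → in the denominator, contributes 1/m²

Multiplying the contributions: [kg·m/s²] · [1/m²]
Adding exponents of each base unit: kg: 1, m: -1, s: -2
SI base units of pressure: kg/(m·s²)

Answer: kg/(m·s²)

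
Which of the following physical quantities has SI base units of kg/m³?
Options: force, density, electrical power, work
Checking the SI base units of each option:
  force (F = ma): kg·m/s²  ✗
  density (ρ = m/V): kg/m³  ✓ matches
  electrical power (P = IV): kg·m²/s³  ✗
  work (W = Fd): kg·m²/s²  ✗

Only density has units kg/m³.

Answer: density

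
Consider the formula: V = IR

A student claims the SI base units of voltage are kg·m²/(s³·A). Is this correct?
Units of each symbol in V = IR:
  I (current): A
  R (resistance, in ohms): kg·m²/(s³·A²)

Multiplying the contributions: [A] · [kg·m²/(s³·A²)]
Adding exponents of each base unit: kg: 1, m: 2, s: -3, A: -1
SI base units of voltage: kg·m²/(s³·A)

The claimed units kg·m²/(s³·A) match the derived units, so the claim is correct.

Answer: Yes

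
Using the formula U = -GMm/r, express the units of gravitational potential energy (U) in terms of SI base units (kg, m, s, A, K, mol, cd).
Units of each symbol in U = -GMm/r:
  G (gravitational constant): m³/(kg·s²)
  M (mass): kg
  m (mass): kg
  r (distance): m  → in the denominator, contributes 1/m
  The minus sign does not affect the units.

Multiplying the contributions: [m³/(kg·s²)] · [kg] · [kg] · [1/m]
Adding exponents of each base unit: kg: 1, m: 2, s: -2
SI base units of gravitational potential energy: kg·m²/s²

Answer: kg·m²/s²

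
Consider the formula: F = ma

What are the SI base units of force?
Units of each symbol in F = ma:
  m (mass): kg
  a (acceleration): m/s²

Multiplying the contributions: [kg] · [m/s²]
Adding exponents of each base unit: kg: 1, m: 1, s: -2
SI base units of force: kg·m/s²

Answer: kg·m/s²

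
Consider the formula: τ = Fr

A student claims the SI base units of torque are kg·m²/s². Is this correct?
Units of each symbol in τ = Fr:
  F (force): kg·m/s²
  r (lever arm): m

Multiplying the contributions: [kg·m/s²] · [m]
Adding exponents of each base unit: kg: 1, m: 2, s: -2
SI base units of torque: kg·m²/s²

The claimed units kg·m²/s² match the derived units, so the claim is correct.

Answer: Yes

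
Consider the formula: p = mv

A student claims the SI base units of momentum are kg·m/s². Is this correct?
Units of each symbol in p = mv:
  m (mass): kg
  v (velocity): m/s

Multiplying the contributions: [kg] · [m/s]
Adding exponents of each base unit: kg: 1, m: 1, s: -1
SI base units of momentum: kg·m/s

The claimed units kg·m/s² (exponents kg: 1, m: 1, s: -2) do not match the derived units kg·m/s (exponents kg: 1, m: 1, s: -1), so the claim is incorrect.

Answer: No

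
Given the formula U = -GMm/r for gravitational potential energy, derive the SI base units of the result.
Units of each symbol in U = -GMm/r:
  G (gravitational constant): m³/(kg·s²)
  M (mass): kg
  m (mass): kg
  r (distance): m  → in the denominator, contributes 1/m
  The minus sign does not affect the units.

Multiplying the contributions: [m³/(kg·s²)] · [kg] · [kg] · [1/m]
Adding exponents of each base unit: kg: 1, m: 2, s: -2
SI base units of gravitational potential energy: kg·m²/s²

Answer: kg·m²/s²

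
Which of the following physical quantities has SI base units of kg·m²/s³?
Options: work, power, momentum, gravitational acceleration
Checking the SI base units of each option:
  work (W = Fd): kg·m²/s²  ✗
  power (P = W/t): kg·m²/s³  ✓ matches
  momentum (p = mv): kg·m/s  ✗
  gravitational acceleration (g = GM/r²): m/s²  ✗

Only power has units kg·m²/s³.

Answer: power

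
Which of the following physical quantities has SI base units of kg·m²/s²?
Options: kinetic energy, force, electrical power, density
Checking the SI base units of each option:
  kinetic energy (E = ½mv²): kg·m²/s²  ✓ matches
  force (F = ma): kg·m/s²  ✗
  electrical power (P = IV): kg·m²/s³  ✗
  density (ρ = m/V): kg/m³  ✗

Only kinetic energy has units kg·m²/s².

Answer: kinetic energy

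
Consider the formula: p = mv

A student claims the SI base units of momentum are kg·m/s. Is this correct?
Units of each symbol in p = mv:
  m (mass): kg
  v (velocity): m/s

Multiplying the contributions: [kg] · [m/s]
Adding exponents of each base unit: kg: 1, m: 1, s: -1
SI base units of momentum: kg·m/s

The claimed units kg·m/s match the derived units, so the claim is correct.

Answer: Yes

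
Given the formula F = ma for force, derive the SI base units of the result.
Units of each symbol in F = ma:
  m (mass): kg
  a (acceleration): m/s²

Multiplying the contributions: [kg] · [m/s²]
Adding exponents of each base unit: kg: 1, m: 1, s: -2
SI base units of force: kg·m/s²

Answer: kg·m/s²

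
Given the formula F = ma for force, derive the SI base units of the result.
Units of each symbol in F = ma:
  m (mass): kg
  a (acceleration): m/s²

Multiplying the contributions: [kg] · [m/s²]
Adding exponents of each base unit: kg: 1, m: 1, s: -2
SI base units of force: kg·m/s²

Answer: kg·m/s²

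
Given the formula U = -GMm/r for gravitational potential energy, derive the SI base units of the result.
Units of each symbol in U = -GMm/r:
  G (gravitational constant): m³/(kg·s²)
  M (mass): kg
  m (mass): kg
  r (distance): m  → in the denominator, contributes 1/m
  The minus sign does not affect the units.

Multiplying the contributions: [m³/(kg·s²)] · [kg] · [kg] · [1/m]
Adding exponents of each base unit: kg: 1, m: 2, s: -2
SI base units of gravitational potential energy: kg·m²/s²

Answer: kg·m²/s²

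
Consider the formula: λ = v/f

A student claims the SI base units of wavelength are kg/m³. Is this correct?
Units of each symbol in λ = v/f:
  v (wave speed): m/s
  f (frequency): 1/s  → in the denominator, contributes s

Multiplying the contributions: [m/s] · [s]
Adding exponents of each base unit: m: 1
SI base units of wavelength: m

The claimed units kg/m³ (exponents kg: 1, m: -3) do not match the derived units m (exponents m: 1), so the claim is incorrect.

Answer: No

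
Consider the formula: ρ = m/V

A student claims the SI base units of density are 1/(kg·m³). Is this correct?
Units of each symbol in ρ = m/V:
  m (mass): kg
  V (volume): m³  → in the denominator, contributes 1/m³

Multiplying the contributions: [kg] · [1/m³]
Adding exponents of each base unit: kg: 1, m: -3
SI base units of density: kg/m³

The claimed units 1/(kg·m³) (exponents kg: -1, m: -3) do not match the derived units kg/m³ (exponents kg: 1, m: -3), so the claim is incorrect.

Answer: No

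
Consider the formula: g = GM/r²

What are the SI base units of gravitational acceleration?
Units of each symbol in g = GM/r²:
  G (gravitational constant): m³/(kg·s²)
  M (mass): kg
  r (distance): m  → to the power 2 in the denominator, contributes 1/m²

Multiplying the contributions: [m³/(kg·s²)] · [kg] · [1/m²]
Adding exponents of each base unit: m: 1, s: -2
SI base units of gravitational acceleration: m/s²

Answer: m/s²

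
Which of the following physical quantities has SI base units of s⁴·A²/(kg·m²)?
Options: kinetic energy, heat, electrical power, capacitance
Checking the SI base units of each option:
  kinetic energy (E = ½mv²): kg·m²/s²  ✗
  heat (Q = mcΔT): kg·m²/s²  ✗
  electrical power (P = IV): kg·m²/s³  ✗
  capacitance (C = Q/V): s⁴·A²/(kg·m²)  ✓ matches

Only capacitance has units s⁴·A²/(kg·m²).

Answer: capacitance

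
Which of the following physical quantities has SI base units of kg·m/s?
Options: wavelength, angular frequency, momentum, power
Checking the SI base units of each option:
  wavelength (λ = v/f): m  ✗
  angular frequency (ω = 2πf): 1/s  ✗
  momentum (p = mv): kg·m/s  ✓ matches
  power (P = W/t): kg·m²/s³  ✗

Only momentum has units kg·m/s.

Answer: momentum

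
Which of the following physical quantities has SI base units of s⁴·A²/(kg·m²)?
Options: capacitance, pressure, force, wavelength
Checking the SI base units of each option:
  capacitance (C = Q/V): s⁴·A²/(kg·m²)  ✓ matches
  pressure (P = F/A): kg/(m·s²)  ✗
  force (F = ma): kg·m/s²  ✗
  wavelength (λ = v/f): m  ✗

Only capacitance has units s⁴·A²/(kg·m²).

Answer: capacitance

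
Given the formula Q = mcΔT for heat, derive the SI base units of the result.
Units of each symbol in Q = mcΔT:
  m (mass): kg
  c (specific heat capacity, in J/(kg·K)): m²/(s²·K)
  ΔT (temperature change): K

Multiplying the contributions: [kg] · [m²/(s²·K)] · [K]
Adding exponents of each base unit: kg: 1, m: 2, s: -2
SI base units of heat: kg·m²/s²

Answer: kg·m²/s²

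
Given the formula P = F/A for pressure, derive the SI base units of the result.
Units of each symbol in P = F/A:
  F (force): kg·m/s²
  A (area): m²  → in the denominator, contributes 1/m²

Multiplying the contributions: [kg·m/s²] · [1/m²]
Adding exponents of each base unit: kg: 1, m: -1, s: -2
SI base units of pressure: kg/(m·s²)

Answer: kg/(m·s²)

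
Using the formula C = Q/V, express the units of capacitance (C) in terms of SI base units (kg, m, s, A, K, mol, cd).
Units of each symbol in C = Q/V:
  Q (charge, in coulombs): s·A
  V (voltage, in volts): kg·m²/(s³·A)  → in the denominator, contributes s³·A/(kg·m²)

Multiplying the contributions: [s·A] · [s³·A/(kg·m²)]
Adding exponents of each base unit: kg: -1, m: -2, s: 4, A: 2
SI base units of capacitance: s⁴·A²/(kg·m²)

Answer: s⁴·A²/(kg·m²)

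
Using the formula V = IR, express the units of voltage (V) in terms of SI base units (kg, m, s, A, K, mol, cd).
Units of each symbol in V = IR:
  I (current): A
  R (resistance, in ohms): kg·m²/(s³·A²)

Multiplying the contributions: [A] · [kg·m²/(s³·A²)]
Adding exponents of each base unit: kg: 1, m: 2, s: -3, A: -1
SI base units of voltage: kg·m²/(s³·A)

Answer: kg·m²/(s³·A)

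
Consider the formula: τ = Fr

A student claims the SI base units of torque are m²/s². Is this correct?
Units of each symbol in τ = Fr:
  F (force): kg·m/s²
  r (lever arm): m

Multiplying the contributions: [kg·m/s²] · [m]
Adding exponents of each base unit: kg: 1, m: 2, s: -2
SI base units of torque: kg·m²/s²

The claimed units m²/s² (exponents m: 2, s: -2) do not match the derived units kg·m²/s² (exponents kg: 1, m: 2, s: -2), so the claim is incorrect.

Answer: No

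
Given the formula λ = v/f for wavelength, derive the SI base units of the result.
Units of each symbol in λ = v/f:
  v (wave speed): m/s
  f (frequency): 1/s  → in the denominator, contributes s

Multiplying the contributions: [m/s] · [s]
Adding exponents of each base unit: m: 1
SI base units of wavelength: m

Answer: m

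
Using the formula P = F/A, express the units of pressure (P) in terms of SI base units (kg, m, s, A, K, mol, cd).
Units of each symbol in P = F/A:
  F (force): kg·m/s²
  A (area): m²  → in the denominator, contributes 1/m²

Multiplying the contributions: [kg·m/s²] · [1/m²]
Adding exponents of each base unit: kg: 1, m: -1, s: -2
SI base units of pressure: kg/(m·s²)

Answer: kg/(m·s²)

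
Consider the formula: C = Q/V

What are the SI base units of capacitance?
Units of each symbol in C = Q/V:
  Q (charge, in coulombs): s·A
  V (voltage, in volts): kg·m²/(s³·A)  → in the denominator, contributes s³·A/(kg·m²)

Multiplying the contributions: [s·A] · [s³·A/(kg·m²)]
Adding exponents of each base unit: kg: -1, m: -2, s: 4, A: 2
SI base units of capacitance: s⁴·A²/(kg·m²)

Answer: s⁴·A²/(kg·m²)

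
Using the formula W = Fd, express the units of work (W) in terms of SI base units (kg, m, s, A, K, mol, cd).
Units of each symbol in W = Fd:
  F (force): kg·m/s²
  d (displacement): m

Multiplying the contributions: [kg·m/s²] · [m]
Adding exponents of each base unit: kg: 1, m: 2, s: -2
SI base units of work: kg·m²/s²

Answer: kg·m²/s²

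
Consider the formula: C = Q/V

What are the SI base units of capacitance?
Units of each symbol in C = Q/V:
  Q (charge, in coulombs): s·A
  V (voltage, in volts): kg·m²/(s³·A)  → in the denominator, contributes s³·A/(kg·m²)

Multiplying the contributions: [s·A] · [s³·A/(kg·m²)]
Adding exponents of each base unit: kg: -1, m: -2, s: 4, A: 2
SI base units of capacitance: s⁴·A²/(kg·m²)

Answer: s⁴·A²/(kg·m²)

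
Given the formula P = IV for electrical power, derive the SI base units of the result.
Units of each symbol in P = IV:
  I (current): A
  V (voltage, in volts): kg·m²/(s³·A)

Multiplying the contributions: [A] · [kg·m²/(s³·A)]
Adding exponents of each base unit: kg: 1, m: 2, s: -3
SI base units of electrical power: kg·m²/s³

Answer: kg·m²/s³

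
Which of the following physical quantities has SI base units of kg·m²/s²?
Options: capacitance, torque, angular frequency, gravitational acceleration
Checking the SI base units of each option:
  capacitance (C = Q/V): s⁴·A²/(kg·m²)  ✗
  torque (τ = Fr): kg·m²/s²  ✓ matches
  angular frequency (ω = 2πf): 1/s  ✗
  gravitational acceleration (g = GM/r²): m/s²  ✗

Only torque has units kg·m²/s².

Answer: torque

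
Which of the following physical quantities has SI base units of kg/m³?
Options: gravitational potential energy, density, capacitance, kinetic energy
Checking the SI base units of each option:
  gravitational potential energy (U = -GMm/r): kg·m²/s²  ✗
  density (ρ = m/V): kg/m³  ✓ matches
  capacitance (C = Q/V): s⁴·A²/(kg·m²)  ✗
  kinetic energy (E = ½mv²): kg·m²/s²  ✗

Only density has units kg/m³.

Answer: density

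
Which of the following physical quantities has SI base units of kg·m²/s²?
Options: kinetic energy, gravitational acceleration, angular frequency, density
Checking the SI base units of each option:
  kinetic energy (E = ½mv²): kg·m²/s²  ✓ matches
  gravitational acceleration (g = GM/r²): m/s²  ✗
  angular frequency (ω = 2πf): 1/s  ✗
  density (ρ = m/V): kg/m³  ✗

Only kinetic energy has units kg·m²/s².

Answer: kinetic energy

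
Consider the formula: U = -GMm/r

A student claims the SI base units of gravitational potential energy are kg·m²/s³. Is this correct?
Units of each symbol in U = -GMm/r:
  G (gravitational constant): m³/(kg·s²)
  M (mass): kg
  m (mass): kg
  r (distance): m  → in the denominator, contributes 1/m
  The minus sign does not affect the units.

Multiplying the contributions: [m³/(kg·s²)] · [kg] · [kg] · [1/m]
Adding exponents of each base unit: kg: 1, m: 2, s: -2
SI base units of gravitational potential energy: kg·m²/s²

The claimed units kg·m²/s³ (exponents kg: 1, m: 2, s: -3) do not match the derived units kg·m²/s² (exponents kg: 1, m: 2, s: -2), so the claim is incorrect.

Answer: No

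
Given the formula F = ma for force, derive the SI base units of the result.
Units of each symbol in F = ma:
  m (mass): kg
  a (acceleration): m/s²

Multiplying the contributions: [kg] · [m/s²]
Adding exponents of each base unit: kg: 1, m: 1, s: -2
SI base units of force: kg·m/s²

Answer: kg·m/s²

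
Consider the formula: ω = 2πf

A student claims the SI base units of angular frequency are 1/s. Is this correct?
Units of each symbol in ω = 2πf:
  f (frequency): 1/s
  The factor 2π is dimensionless.

Multiplying the contributions: [1/s]
Adding exponents of each base unit: s: -1
SI base units of angular frequency: 1/s

The claimed units 1/s match the derived units, so the claim is correct.

Answer: Yes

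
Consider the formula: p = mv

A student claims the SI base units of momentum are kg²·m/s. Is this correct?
Units of each symbol in p = mv:
  m (mass): kg
  v (velocity): m/s

Multiplying the contributions: [kg] · [m/s]
Adding exponents of each base unit: kg: 1, m: 1, s: -1
SI base units of momentum: kg·m/s

The claimed units kg²·m/s (exponents kg: 2, m: 1, s: -1) do not match the derived units kg·m/s (exponents kg: 1, m: 1, s: -1), so the claim is incorrect.

Answer: No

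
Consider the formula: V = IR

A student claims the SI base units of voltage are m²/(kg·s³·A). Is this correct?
Units of each symbol in V = IR:
  I (current): A
  R (resistance, in ohms): kg·m²/(s³·A²)

Multiplying the contributions: [A] · [kg·m²/(s³·A²)]
Adding exponents of each base unit: kg: 1, m: 2, s: -3, A: -1
SI base units of voltage: kg·m²/(s³·A)

The claimed units m²/(kg·s³·A) (exponents kg: -1, m: 2, s: -3, A: -1) do not match the derived units kg·m²/(s³·A) (exponents kg: 1, m: 2, s: -3, A: -1), so the claim is incorrect.

Answer: No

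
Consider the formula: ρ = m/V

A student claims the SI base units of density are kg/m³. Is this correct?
Units of each symbol in ρ = m/V:
  m (mass): kg
  V (volume): m³  → in the denominator, contributes 1/m³

Multiplying the contributions: [kg] · [1/m³]
Adding exponents of each base unit: kg: 1, m: -3
SI base units of density: kg/m³

The claimed units kg/m³ match the derived units, so the claim is correct.

Answer: Yes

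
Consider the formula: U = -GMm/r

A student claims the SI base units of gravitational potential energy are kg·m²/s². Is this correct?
Units of each symbol in U = -GMm/r:
  G (gravitational constant): m³/(kg·s²)
  M (mass): kg
  m (mass): kg
  r (distance): m  → in the denominator, contributes 1/m
  The minus sign does not affect the units.

Multiplying the contributions: [m³/(kg·s²)] · [kg] · [kg] · [1/m]
Adding exponents of each base unit: kg: 1, m: 2, s: -2
SI base units of gravitational potential energy: kg·m²/s²

The claimed units kg·m²/s² match the derived units, so the claim is correct.

Answer: Yes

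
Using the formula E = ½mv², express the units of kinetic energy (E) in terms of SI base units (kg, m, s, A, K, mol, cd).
Units of each symbol in E = ½mv²:
  m (mass): kg
  v (speed): m/s  → to the power 2, contributes m²/s²
  The factor ½ is dimensionless.

Multiplying the contributions: [kg] · [m²/s²]
Adding exponents of each base unit: kg: 1, m: 2, s: -2
SI base units of kinetic energy: kg·m²/s²

Answer: kg·m²/s²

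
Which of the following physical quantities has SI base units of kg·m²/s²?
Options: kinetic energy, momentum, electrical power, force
Checking the SI base units of each option:
  kinetic energy (E = ½mv²): kg·m²/s²  ✓ matches
  momentum (p = mv): kg·m/s  ✗
  electrical power (P = IV): kg·m²/s³  ✗
  force (F = ma): kg·m/s²  ✗

Only kinetic energy has units kg·m²/s².

Answer: kinetic energy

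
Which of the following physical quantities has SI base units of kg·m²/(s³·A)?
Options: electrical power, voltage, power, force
Checking the SI base units of each option:
  electrical power (P = IV): kg·m²/s³  ✗
  voltage (V = IR): kg·m²/(s³·A)  ✓ matches
  power (P = W/t): kg·m²/s³  ✗
  force (F = ma): kg·m/s²  ✗

Only voltage has units kg·m²/(s³·A).

Answer: voltage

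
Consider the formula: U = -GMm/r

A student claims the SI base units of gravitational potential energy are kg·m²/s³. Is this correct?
Units of each symbol in U = -GMm/r:
  G (gravitational constant): m³/(kg·s²)
  M (mass): kg
  m (mass): kg
  r (distance): m  → in the denominator, contributes 1/m
  The minus sign does not affect the units.

Multiplying the contributions: [m³/(kg·s²)] · [kg] · [kg] · [1/m]
Adding exponents of each base unit: kg: 1, m: 2, s: -2
SI base units of gravitational potential energy: kg·m²/s²

The claimed units kg·m²/s³ (exponents kg: 1, m: 2, s: -3) do not match the derived units kg·m²/s² (exponents kg: 1, m: 2, s: -2), so the claim is incorrect.

Answer: No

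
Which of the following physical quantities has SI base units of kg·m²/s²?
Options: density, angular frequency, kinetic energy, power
Checking the SI base units of each option:
  density (ρ = m/V): kg/m³  ✗
  angular frequency (ω = 2πf): 1/s  ✗
  kinetic energy (E = ½mv²): kg·m²/s²  ✓ matches
  power (P = W/t): kg·m²/s³  ✗

Only kinetic energy has units kg·m²/s².

Answer: kinetic energy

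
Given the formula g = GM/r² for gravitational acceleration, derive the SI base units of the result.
Units of each symbol in g = GM/r²:
  G (gravitational constant): m³/(kg·s²)
  M (mass): kg
  r (distance): m  → to the power 2 in the denominator, contributes 1/m²

Multiplying the contributions: [m³/(kg·s²)] · [kg] · [1/m²]
Adding exponents of each base unit: m: 1, s: -2
SI base units of gravitational acceleration: m/s²

Answer: m/s²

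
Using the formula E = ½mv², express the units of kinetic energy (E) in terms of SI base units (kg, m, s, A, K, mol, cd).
Units of each symbol in E = ½mv²:
  m (mass): kg
  v (speed): m/s  → to the power 2, contributes m²/s²
  The factor ½ is dimensionless.

Multiplying the contributions: [kg] · [m²/s²]
Adding exponents of each base unit: kg: 1, m: 2, s: -2
SI base units of kinetic energy: kg·m²/s²

Answer: kg·m²/s²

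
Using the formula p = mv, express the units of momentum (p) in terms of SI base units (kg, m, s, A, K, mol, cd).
Units of each symbol in p = mv:
  m (mass): kg
  v (velocity): m/s

Multiplying the contributions: [kg] · [m/s]
Adding exponents of each base unit: kg: 1, m: 1, s: -1
SI base units of momentum: kg·m/s

Answer: kg·m/s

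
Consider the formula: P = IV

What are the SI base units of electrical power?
Units of each symbol in P = IV:
  I (current): A
  V (voltage, in volts): kg·m²/(s³·A)

Multiplying the contributions: [A] · [kg·m²/(s³·A)]
Adding exponents of each base unit: kg: 1, m: 2, s: -3
SI base units of electrical power: kg·m²/s³

Answer: kg·m²/s³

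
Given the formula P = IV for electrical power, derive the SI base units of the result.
Units of each symbol in P = IV:
  I (current): A
  V (voltage, in volts): kg·m²/(s³·A)

Multiplying the contributions: [A] · [kg·m²/(s³·A)]
Adding exponents of each base unit: kg: 1, m: 2, s: -3
SI base units of electrical power: kg·m²/s³

Answer: kg·m²/s³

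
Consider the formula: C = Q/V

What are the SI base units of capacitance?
Units of each symbol in C = Q/V:
  Q (charge, in coulombs): s·A
  V (voltage, in volts): kg·m²/(s³·A)  → in the denominator, contributes s³·A/(kg·m²)

Multiplying the contributions: [s·A] · [s³·A/(kg·m²)]
Adding exponents of each base unit: kg: -1, m: -2, s: 4, A: 2
SI base units of capacitance: s⁴·A²/(kg·m²)

Answer: s⁴·A²/(kg·m²)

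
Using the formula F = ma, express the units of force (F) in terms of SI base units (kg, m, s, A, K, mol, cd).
Units of each symbol in F = ma:
  m (mass): kg
  a (acceleration): m/s²

Multiplying the contributions: [kg] · [m/s²]
Adding exponents of each base unit: kg: 1, m: 1, s: -2
SI base units of force: kg·m/s²

Answer: kg·m/s²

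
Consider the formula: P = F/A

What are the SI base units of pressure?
Units of each symbol in P = F/A:
  F (force): kg·m/s²
  A (area): m²  → in the denominator, contributes 1/m²

Multiplying the contributions: [kg·m/s²] · [1/m²]
Adding exponents of each base unit: kg: 1, m: -1, s: -2
SI base units of pressure: kg/(m·s²)

Answer: kg/(m·s²)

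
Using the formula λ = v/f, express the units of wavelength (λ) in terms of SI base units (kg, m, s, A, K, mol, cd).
Units of each symbol in λ = v/f:
  v (wave speed): m/s
  f (frequency): 1/s  → in the denominator, contributes s

Multiplying the contributions: [m/s] · [s]
Adding exponents of each base unit: m: 1
SI base units of wavelength: m

Answer: m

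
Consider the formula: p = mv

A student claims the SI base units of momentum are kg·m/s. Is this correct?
Units of each symbol in p = mv:
  m (mass): kg
  v (velocity): m/s

Multiplying the contributions: [kg] · [m/s]
Adding exponents of each base unit: kg: 1, m: 1, s: -1
SI base units of momentum: kg·m/s

The claimed units kg·m/s match the derived units, so the claim is correct.

Answer: Yes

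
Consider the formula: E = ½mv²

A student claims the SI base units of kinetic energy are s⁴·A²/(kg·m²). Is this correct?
Units of each symbol in E = ½mv²:
  m (mass): kg
  v (speed): m/s  → to the power 2, contributes m²/s²
  The factor ½ is dimensionless.

Multiplying the contributions: [kg] · [m²/s²]
Adding exponents of each base unit: kg: 1, m: 2, s: -2
SI base units of kinetic energy: kg·m²/s²

The claimed units s⁴·A²/(kg·m²) (exponents kg: -1, m: -2, s: 4, A: 2) do not match the derived units kg·m²/s² (exponents kg: 1, m: 2, s: -2), so the claim is incorrect.

Answer: No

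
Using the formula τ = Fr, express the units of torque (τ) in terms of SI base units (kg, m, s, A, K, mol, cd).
Units of each symbol in τ = Fr:
  F (force): kg·m/s²
  r (lever arm): m

Multiplying the contributions: [kg·m/s²] · [m]
Adding exponents of each base unit: kg: 1, m: 2, s: -2
SI base units of torque: kg·m²/s²

Answer: kg·m²/s²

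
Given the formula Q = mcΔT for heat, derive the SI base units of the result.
Units of each symbol in Q = mcΔT:
  m (mass): kg
  c (specific heat capacity, in J/(kg·K)): m²/(s²·K)
  ΔT (temperature change): K

Multiplying the contributions: [kg] · [m²/(s²·K)] · [K]
Adding exponents of each base unit: kg: 1, m: 2, s: -2
SI base units of heat: kg·m²/s²

Answer: kg·m²/s²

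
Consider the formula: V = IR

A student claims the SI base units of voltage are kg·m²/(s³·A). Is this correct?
Units of each symbol in V = IR:
  I (current): A
  R (resistance, in ohms): kg·m²/(s³·A²)

Multiplying the contributions: [A] · [kg·m²/(s³·A²)]
Adding exponents of each base unit: kg: 1, m: 2, s: -3, A: -1
SI base units of voltage: kg·m²/(s³·A)

The claimed units kg·m²/(s³·A) match the derived units, so the claim is correct.

Answer: Yes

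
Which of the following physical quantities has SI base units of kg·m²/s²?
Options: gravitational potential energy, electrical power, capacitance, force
Checking the SI base units of each option:
  gravitational potential energy (U = -GMm/r): kg·m²/s²  ✓ matches
  electrical power (P = IV): kg·m²/s³  ✗
  capacitance (C = Q/V): s⁴·A²/(kg·m²)  ✗
  force (F = ma): kg·m/s²  ✗

Only gravitational potential energy has units kg·m²/s².

Answer: gravitational potential energy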